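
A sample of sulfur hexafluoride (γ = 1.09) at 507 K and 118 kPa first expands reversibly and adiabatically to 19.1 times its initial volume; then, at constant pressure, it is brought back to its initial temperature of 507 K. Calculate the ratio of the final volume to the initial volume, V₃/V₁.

Adiabatic step: V₂/V₁ = 19.1; T₂ = T₁·(1/19.1)^(0.09) = 388.8 K.
Isobaric step: V₃/V₂ = T₃/T₂ = 507/388.8.
V₃/V₁ = (V₂/V₁)(V₃/V₂) = 19.1 × (507/388.8) = 24.91.

V₃/V₁ ≈ 24.9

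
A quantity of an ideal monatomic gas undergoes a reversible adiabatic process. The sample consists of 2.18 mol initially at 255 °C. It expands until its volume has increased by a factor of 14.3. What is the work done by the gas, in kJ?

For a reversible adiabat TV^(γ−1) is constant, so T₂ = T₁ (V₁/V₂)^(γ−1).
γ = 5/3 for a monatomic ideal gas, so γ−1 = 2/3.
T₁ = 255 °C = 528.1 K.
T₂ = 528.1 × (1/14.3)^(2/3) = 89.65 K.
Q = 0, so ΔU = W_on_gas = nCᵥΔT with Cᵥ = R/(γ−1) = 12.47 J/(mol·K).
ΔU = 2.18 × 12.47 × (89.65 − 528.1) = -11920 J.
Work done by the gas = −ΔU = 11920 J.

W ≈ 11.9 kJ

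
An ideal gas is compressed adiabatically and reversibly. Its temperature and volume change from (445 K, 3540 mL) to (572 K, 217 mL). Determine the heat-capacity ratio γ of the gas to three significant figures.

γ ≈ 1.09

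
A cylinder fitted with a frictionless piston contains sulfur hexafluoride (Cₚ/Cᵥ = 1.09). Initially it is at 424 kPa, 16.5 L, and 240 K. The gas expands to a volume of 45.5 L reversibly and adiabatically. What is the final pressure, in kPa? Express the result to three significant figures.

Adiabatic: P₁V₁^γ = P₂V₂^γ ⇒ P₂ = P₁ (V₁/V₂)^γ.
P₂ = 424 × (16.5/45.5)^(1.09) = 140.3 kPa.

P₂ ≈ 140 kPa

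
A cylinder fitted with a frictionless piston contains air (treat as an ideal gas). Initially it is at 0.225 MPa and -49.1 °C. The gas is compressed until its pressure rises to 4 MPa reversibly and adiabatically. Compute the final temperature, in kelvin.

Adiabatic: T₂/T₁ = (P₂/P₁)^((γ−1)/γ).
For a diatomic ideal gas γ = 7/5, so (γ−1)/γ = 2/7.
T₁ = -49.1 °C = 224 K.
T₂ = 224 × (4/0.225)^(2/7) = 509.9 K.

T₂ ≈ 510 K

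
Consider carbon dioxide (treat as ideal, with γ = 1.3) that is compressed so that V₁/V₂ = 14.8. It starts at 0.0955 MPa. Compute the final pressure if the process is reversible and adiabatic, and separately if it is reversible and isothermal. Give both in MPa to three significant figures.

adiabatic: 3.17 MPa; isothermal: 1.41 MPa

Isothermal: P₂ = P₁(V₁/V₂) = 0.0955×14.8 = 1.413 MPa.
Adiabatic: P₂ = P₁(V₁/V₂)^γ = 0.0955×14.8^(1.3) = 3.172 MPa.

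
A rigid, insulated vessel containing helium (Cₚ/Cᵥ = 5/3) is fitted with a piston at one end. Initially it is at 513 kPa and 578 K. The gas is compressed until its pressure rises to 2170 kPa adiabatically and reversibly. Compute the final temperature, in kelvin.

T₂ ≈ 1030 K

Along an adiabat T P^((1−γ)/γ) is constant, so T₂ = T₁ (P₂/P₁)^((γ−1)/γ).
T₂ = 578 × (2170/513)^(2/5) = 1029 K.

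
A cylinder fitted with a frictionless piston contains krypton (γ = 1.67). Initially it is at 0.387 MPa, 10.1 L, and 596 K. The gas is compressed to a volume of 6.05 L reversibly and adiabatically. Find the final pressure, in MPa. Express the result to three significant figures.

Adiabatic: P₁V₁^γ = P₂V₂^γ ⇒ P₂ = P₁ (V₁/V₂)^γ.
P₂ = 0.387 × (10.1/6.05)^(1.67) = 0.9107 MPa.

P₂ ≈ 0.911 MPa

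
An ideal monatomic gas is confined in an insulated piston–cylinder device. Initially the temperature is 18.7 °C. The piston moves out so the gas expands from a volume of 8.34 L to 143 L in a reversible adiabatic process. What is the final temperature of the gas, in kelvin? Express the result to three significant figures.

For a reversible adiabat TV^(γ−1) is constant, so T₂ = T₁ (V₁/V₂)^(γ−1).
For a monatomic ideal gas γ = 5/3, so γ−1 = 2/3.
T₁ = 18.7 °C = 291.8 K.
T₂ = 291.8 × (8.34/143)^(2/3) = 43.89 K.

T₂ ≈ 43.9 K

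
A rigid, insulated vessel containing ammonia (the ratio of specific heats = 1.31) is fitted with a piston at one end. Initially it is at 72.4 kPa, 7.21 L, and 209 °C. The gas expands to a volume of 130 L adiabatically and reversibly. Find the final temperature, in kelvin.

T₂ ≈ 197 K

For a reversible adiabat TV^(γ−1) is constant, so T₂ = T₁ (V₁/V₂)^(γ−1).
T₁ = 209 °C = 482.1 K.
T₂ = 482.1 × (7.21/130)^(0.31) = 196.7 K.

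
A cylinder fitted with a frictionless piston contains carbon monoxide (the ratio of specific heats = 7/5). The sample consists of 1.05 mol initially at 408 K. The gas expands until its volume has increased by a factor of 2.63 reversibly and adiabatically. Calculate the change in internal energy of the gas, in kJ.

Adiabatic: T₁V₁^(γ−1) = T₂V₂^(γ−1) ⇒ T₂ = T₁ (V₁/V₂)^(γ−1).
T₂ = 408 × (1/2.63)^(2/5) = 277.1 K.
Q = 0, so ΔU = W_on_gas = nCᵥΔT with Cᵥ = R/(γ−1) = 20.79 J/(mol·K).
ΔU = 1.05 × 20.79 × (277.1 − 408) = -2856 J.

ΔU ≈ -2.86 kJ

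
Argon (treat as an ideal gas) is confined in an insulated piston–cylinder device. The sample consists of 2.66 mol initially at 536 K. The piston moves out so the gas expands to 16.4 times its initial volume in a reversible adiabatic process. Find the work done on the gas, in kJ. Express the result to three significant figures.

For a reversible adiabat TV^(γ−1) is constant, so T₂ = T₁ (V₁/V₂)^(γ−1).
γ = 5/3 for a monatomic ideal gas, so γ−1 = 2/3.
T₂ = 536 × (1/16.4)^(2/3) = 83.04 K.
Q = 0, so ΔU = W_on_gas = nCᵥΔT with Cᵥ = R/(γ−1) = 12.47 J/(mol·K).
ΔU = 2.66 × 12.47 × (83.04 − 536) = -15030 J.

W ≈ -15.0 kJ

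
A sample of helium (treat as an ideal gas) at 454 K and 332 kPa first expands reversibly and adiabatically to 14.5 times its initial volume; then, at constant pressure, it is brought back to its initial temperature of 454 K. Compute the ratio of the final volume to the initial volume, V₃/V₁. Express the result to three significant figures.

For a monatomic ideal gas γ = 5/3.
Adiabatic step: V₂/V₁ = 14.5; T₂ = T₁·(1/14.5)^(2/3) = 76.35 K.
Isobaric step: V₃/V₂ = T₃/T₂ = 454/76.35.
V₃/V₁ = (V₂/V₁)(V₃/V₂) = 14.5 × (454/76.35) = 86.22.

V₃/V₁ ≈ 86.2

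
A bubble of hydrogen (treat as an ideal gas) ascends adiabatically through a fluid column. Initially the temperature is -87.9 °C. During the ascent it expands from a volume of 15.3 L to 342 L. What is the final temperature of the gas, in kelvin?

T₂ ≈ 53.5 K

For a reversible adiabat TV^(γ−1) is constant, so T₂ = T₁ (V₁/V₂)^(γ−1).
For a diatomic ideal gas γ = 7/5, so γ−1 = 2/5.
T₁ = -87.9 °C = 185.2 K.
T₂ = 185.2 × (15.3/342)^(2/5) = 53.46 K.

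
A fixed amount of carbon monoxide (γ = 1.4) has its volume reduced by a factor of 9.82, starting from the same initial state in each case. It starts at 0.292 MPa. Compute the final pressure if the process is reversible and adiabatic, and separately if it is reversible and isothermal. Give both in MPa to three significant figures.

adiabatic: 7.15 MPa; isothermal: 2.87 MPa

Isothermal: P₂ = P₁(V₁/V₂) = 0.292×9.82 = 2.867 MPa.
Adiabatic: P₂ = P₁(V₁/V₂)^γ = 0.292×9.82^(1.4) = 7.151 MPa.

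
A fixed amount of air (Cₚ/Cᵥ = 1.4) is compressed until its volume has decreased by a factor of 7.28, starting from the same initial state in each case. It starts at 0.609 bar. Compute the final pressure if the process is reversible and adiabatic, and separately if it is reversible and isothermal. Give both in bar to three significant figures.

Isothermal: P₂ = P₁(V₁/V₂) = 0.609×7.28 = 4.434 bar.
Adiabatic: P₂ = P₁(V₁/V₂)^γ = 0.609×7.28^(1.4) = 9.808 bar.

adiabatic: 9.81 bar; isothermal: 4.43 bar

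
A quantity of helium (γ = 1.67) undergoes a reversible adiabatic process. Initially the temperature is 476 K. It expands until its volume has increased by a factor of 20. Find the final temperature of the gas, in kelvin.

T₂ ≈ 64.0 K

Adiabatic: T₁V₁^(γ−1) = T₂V₂^(γ−1) ⇒ T₂ = T₁ (V₁/V₂)^(γ−1).
T₂ = 476 × (1/20)^(0.67) = 63.96 K.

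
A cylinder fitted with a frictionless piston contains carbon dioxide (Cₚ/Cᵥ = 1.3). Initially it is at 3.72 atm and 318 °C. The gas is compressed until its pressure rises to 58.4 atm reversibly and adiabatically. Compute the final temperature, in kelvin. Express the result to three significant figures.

Adiabatic: T₂/T₁ = (P₂/P₁)^((γ−1)/γ).
T₁ = 318 °C = 591.1 K.
T₂ = 591.1 × (58.4/3.72)^(0.231) = 1116 K.

T₂ ≈ 1120 K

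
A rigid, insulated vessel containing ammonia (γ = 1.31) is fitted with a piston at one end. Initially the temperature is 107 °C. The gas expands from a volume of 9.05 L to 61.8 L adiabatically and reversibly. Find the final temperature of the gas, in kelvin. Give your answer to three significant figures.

For a reversible adiabat TV^(γ−1) is constant, so T₂ = T₁ (V₁/V₂)^(γ−1).
T₁ = 107 °C = 380.1 K.
T₂ = 380.1 × (9.05/61.8)^(0.31) = 209.6 K.

T₂ ≈ 210 K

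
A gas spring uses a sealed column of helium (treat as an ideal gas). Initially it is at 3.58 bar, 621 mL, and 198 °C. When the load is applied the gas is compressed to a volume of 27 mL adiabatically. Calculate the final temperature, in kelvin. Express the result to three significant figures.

For a reversible adiabat TV^(γ−1) is constant, so T₂ = T₁ (V₁/V₂)^(γ−1).
γ = 5/3 for a monatomic ideal gas.
T₁ = 198 °C = 471.1 K.
T₂ = 471.1 × (621/27)^(2/3) = 3810 K.

T₂ ≈ 3810 K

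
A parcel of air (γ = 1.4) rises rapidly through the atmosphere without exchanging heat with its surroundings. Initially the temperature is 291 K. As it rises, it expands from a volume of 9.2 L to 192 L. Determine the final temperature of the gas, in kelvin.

T₂ ≈ 86.3 K

Adiabatic: T₁V₁^(γ−1) = T₂V₂^(γ−1) ⇒ T₂ = T₁ (V₁/V₂)^(γ−1).
T₂ = 291 × (9.2/192)^(0.4) = 86.32 K.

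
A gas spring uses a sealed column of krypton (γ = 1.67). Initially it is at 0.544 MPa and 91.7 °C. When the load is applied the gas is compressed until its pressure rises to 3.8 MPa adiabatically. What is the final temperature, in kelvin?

T₂ ≈ 796 K

Along an adiabat T P^((1−γ)/γ) is constant, so T₂ = T₁ (P₂/P₁)^((γ−1)/γ).
T₁ = 91.7 °C = 364.8 K.
T₂ = 364.8 × (3.8/0.544)^(0.401) = 795.8 K.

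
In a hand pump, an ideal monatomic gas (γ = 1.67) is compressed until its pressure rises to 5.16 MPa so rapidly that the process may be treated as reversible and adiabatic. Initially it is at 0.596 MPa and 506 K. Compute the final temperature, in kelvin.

Along an adiabat T P^((1−γ)/γ) is constant, so T₂ = T₁ (P₂/P₁)^((γ−1)/γ).
T₂ = 506 × (5.16/0.596)^(0.401) = 1203 K.

T₂ ≈ 1200 K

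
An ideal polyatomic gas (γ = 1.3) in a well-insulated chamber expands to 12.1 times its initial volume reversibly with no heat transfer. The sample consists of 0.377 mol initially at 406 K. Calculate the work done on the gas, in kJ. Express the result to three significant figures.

W ≈ -2.23 kJ

For a reversible adiabat TV^(γ−1) is constant, so T₂ = T₁ (V₁/V₂)^(γ−1).
T₂ = 406 × (1/12.1)^(0.3) = 192.2 K.
Q = 0, so ΔU = W_on_gas = nCᵥΔT with Cᵥ = R/(γ−1) = 27.71 J/(mol·K).
ΔU = 0.377 × 27.71 × (192.2 − 406) = -2234 J.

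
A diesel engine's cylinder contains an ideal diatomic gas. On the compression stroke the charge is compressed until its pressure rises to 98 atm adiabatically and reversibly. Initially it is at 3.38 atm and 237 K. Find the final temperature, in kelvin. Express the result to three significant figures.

Adiabatic: T₂/T₁ = (P₂/P₁)^((γ−1)/γ).
For a diatomic ideal gas γ = 7/5, so (γ−1)/γ = 2/7.
T₂ = 237 × (98/3.38)^(2/7) = 620.2 K.

T₂ ≈ 620 K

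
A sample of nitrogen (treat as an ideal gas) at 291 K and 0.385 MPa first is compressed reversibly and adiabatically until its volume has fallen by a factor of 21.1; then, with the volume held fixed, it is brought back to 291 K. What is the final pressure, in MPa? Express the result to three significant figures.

P₃ ≈ 8.12 MPa

For a diatomic ideal gas γ = 7/5.
Adiabatic step (PV^γ = const): P₂ = 0.385×21.1^(7/5) = 27.51 MPa; T₂ = 291×21.1^(2/5) = 985.4 K.
Isochoric: P₃ = P₂(T₃/T₂) = 27.51 × (291/985.4) = 8.123 MPa.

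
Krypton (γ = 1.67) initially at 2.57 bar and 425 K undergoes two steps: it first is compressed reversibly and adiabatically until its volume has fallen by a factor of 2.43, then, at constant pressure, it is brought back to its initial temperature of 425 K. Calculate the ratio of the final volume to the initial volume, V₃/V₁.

V₃/V₁ ≈ 0.227

Adiabatic step: V₂/V₁ = 0.4115; T₂ = T₁·2.43^(0.67) = 770.5 K.
Isobaric step: V₃/V₂ = T₃/T₂ = 425/770.5.
V₃/V₁ = (V₂/V₁)(V₃/V₂) = 0.4115 × (425/770.5) = 0.227.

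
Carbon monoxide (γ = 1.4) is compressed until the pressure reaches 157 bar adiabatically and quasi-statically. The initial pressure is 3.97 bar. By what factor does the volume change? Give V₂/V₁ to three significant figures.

From PV^γ = const, V₂/V₁ = (P₁/P₂)^(1/γ).
V₂/V₁ = (3.97/157)^(0.714) = 0.07231.

V₂/V₁ ≈ 0.0723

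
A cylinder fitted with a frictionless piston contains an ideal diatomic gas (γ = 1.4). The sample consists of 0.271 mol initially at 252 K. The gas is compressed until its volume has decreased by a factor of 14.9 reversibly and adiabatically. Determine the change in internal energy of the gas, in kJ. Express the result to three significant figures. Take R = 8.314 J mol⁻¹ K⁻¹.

Adiabatic: T₁V₁^(γ−1) = T₂V₂^(γ−1) ⇒ T₂ = T₁ (V₁/V₂)^(γ−1).
T₂ = 252 × 14.9^(0.4) = 742.5 K.
Q = 0, so ΔU = W_on_gas = nCᵥΔT with Cᵥ = R/(γ−1) = 20.79 J/(mol·K).
ΔU = 0.271 × 20.79 × (742.5 − 252) = 2763 J.

ΔU ≈ 2.76 kJ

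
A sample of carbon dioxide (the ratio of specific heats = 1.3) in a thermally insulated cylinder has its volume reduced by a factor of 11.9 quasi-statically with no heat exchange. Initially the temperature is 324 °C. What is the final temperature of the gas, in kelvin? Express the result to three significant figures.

For a reversible adiabat TV^(γ−1) is constant, so T₂ = T₁ (V₁/V₂)^(γ−1).
T₁ = 324 °C = 597.1 K.
T₂ = 597.1 × 11.9^(0.3) = 1255 K.

T₂ ≈ 1260 K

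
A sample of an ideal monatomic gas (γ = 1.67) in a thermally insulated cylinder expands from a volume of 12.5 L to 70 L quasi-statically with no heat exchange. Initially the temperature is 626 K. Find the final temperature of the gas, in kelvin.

For a reversible adiabat TV^(γ−1) is constant, so T₂ = T₁ (V₁/V₂)^(γ−1).
T₂ = 626 × (12.5/70)^(0.67) = 197.4 K.

T₂ ≈ 197 K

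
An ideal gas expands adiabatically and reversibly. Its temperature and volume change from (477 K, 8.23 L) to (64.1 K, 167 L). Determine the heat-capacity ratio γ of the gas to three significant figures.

γ ≈ 1.67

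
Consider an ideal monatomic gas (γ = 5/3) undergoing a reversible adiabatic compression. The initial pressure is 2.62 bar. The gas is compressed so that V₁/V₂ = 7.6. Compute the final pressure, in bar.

Adiabatic: P₁V₁^γ = P₂V₂^γ ⇒ P₂ = P₁ (V₁/V₂)^γ.
P₂ = 2.62 × 7.6^(5/3) = 76.97 bar.

P₂ ≈ 77.0 bar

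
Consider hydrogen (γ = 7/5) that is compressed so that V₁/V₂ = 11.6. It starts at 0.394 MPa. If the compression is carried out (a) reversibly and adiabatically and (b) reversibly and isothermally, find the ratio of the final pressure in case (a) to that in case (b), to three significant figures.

P_adiabatic / P_isothermal ≈ 2.67

Isothermal: P_b = P₁(V₁/V₂) = 0.394×11.6.
Adiabatic: P_a = P₁(V₁/V₂)^γ = 0.394×11.6^(7/5).
P_a/P_b = (V₁/V₂)^(γ−1) = 11.6^(2/5) = 2.666.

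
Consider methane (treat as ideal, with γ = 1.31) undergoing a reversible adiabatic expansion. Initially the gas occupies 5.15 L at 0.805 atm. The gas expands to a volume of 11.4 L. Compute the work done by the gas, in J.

W ≈ 296 J

P₂ = P₁(V₁/V₂)^γ = 0.805×(5.15/11.4)^(1.31) = 0.2843 atm.
For a reversible adiabat, W_by_gas = (P₁V₁ − P₂V₂)/(γ−1).
W_by = (81570×0.00515 − 28800×0.0114) / (0.31) = 295.9 J.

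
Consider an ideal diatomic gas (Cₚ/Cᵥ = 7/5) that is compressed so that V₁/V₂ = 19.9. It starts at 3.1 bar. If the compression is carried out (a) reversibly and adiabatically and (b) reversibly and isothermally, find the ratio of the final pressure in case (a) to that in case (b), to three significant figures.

P_adiabatic / P_isothermal ≈ 3.31

Isothermal: P_b = P₁(V₁/V₂) = 3.1×19.9.
Adiabatic: P_a = P₁(V₁/V₂)^γ = 3.1×19.9^(7/5).
P_a/P_b = (V₁/V₂)^(γ−1) = 19.9^(2/5) = 3.308.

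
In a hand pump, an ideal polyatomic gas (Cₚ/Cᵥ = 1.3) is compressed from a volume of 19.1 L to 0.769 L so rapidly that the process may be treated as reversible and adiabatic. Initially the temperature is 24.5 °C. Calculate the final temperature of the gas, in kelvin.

T₂ ≈ 780 K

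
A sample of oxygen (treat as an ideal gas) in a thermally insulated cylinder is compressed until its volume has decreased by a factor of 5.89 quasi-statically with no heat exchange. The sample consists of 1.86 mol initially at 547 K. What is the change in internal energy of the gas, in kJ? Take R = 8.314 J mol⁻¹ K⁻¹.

ΔU ≈ 21.8 kJ

Adiabatic: T₁V₁^(γ−1) = T₂V₂^(γ−1) ⇒ T₂ = T₁ (V₁/V₂)^(γ−1).
γ = 7/5 for a diatomic ideal gas, so γ−1 = 2/5.
T₂ = 547 × 5.89^(2/5) = 1112 K.
Q = 0, so ΔU = W_on_gas = nCᵥΔT with Cᵥ = R/(γ−1) = 20.79 J/(mol·K).
ΔU = 1.86 × 20.79 × (1112 − 547) = 21840 J.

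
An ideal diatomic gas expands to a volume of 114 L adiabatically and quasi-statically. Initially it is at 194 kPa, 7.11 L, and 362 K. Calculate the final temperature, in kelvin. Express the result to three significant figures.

T₂ ≈ 119 K

Adiabatic: T₁V₁^(γ−1) = T₂V₂^(γ−1) ⇒ T₂ = T₁ (V₁/V₂)^(γ−1).
γ = 7/5 for a diatomic ideal gas.
T₂ = 362 × (7.11/114)^(2/5) = 119.3 K.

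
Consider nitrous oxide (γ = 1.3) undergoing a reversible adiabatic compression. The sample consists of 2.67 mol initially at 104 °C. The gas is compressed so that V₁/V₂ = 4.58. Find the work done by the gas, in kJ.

W ≈ -16.1 kJ

For a reversible adiabat TV^(γ−1) is constant, so T₂ = T₁ (V₁/V₂)^(γ−1).
T₁ = 104 °C = 377.1 K.
T₂ = 377.1 × 4.58^(0.3) = 595.4 K.
Q = 0, so ΔU = W_on_gas = nCᵥΔT with Cᵥ = R/(γ−1) = 27.71 J/(mol·K).
ΔU = 2.67 × 27.71 × (595.4 − 377.1) = 16150 J.
Work done by the gas = −ΔU = -16150 J.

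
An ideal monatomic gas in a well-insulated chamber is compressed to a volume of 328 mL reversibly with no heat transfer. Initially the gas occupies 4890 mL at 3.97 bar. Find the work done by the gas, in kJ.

γ = 5/3 for a monatomic ideal gas.
P₂ = P₁(V₁/V₂)^γ = 3.97×(4890/328)^(5/3) = 358.5 bar.
For a reversible adiabat, W_by_gas = (P₁V₁ − P₂V₂)/(γ−1).
W_by = (397000×0.00489 − 3.585×10^7×0.000328) / (2/3) = -14730 J.

W ≈ -14.7 kJ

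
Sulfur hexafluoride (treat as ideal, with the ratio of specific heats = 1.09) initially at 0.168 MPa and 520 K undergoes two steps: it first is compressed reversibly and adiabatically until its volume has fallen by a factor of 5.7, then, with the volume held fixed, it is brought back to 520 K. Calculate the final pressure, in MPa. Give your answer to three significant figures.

P₃ ≈ 0.958 MPa

Adiabatic step (PV^γ = const): P₂ = 0.168×5.7^(1.09) = 1.12 MPa; T₂ = 520×5.7^(0.09) = 608.2 K.
Isochoric: P₃ = P₂(T₃/T₂) = 1.12 × (520/608.2) = 0.9576 MPa.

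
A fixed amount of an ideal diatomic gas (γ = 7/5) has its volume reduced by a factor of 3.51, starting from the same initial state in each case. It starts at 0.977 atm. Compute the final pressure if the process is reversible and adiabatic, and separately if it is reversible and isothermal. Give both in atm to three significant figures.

Isothermal: P₂ = P₁(V₁/V₂) = 0.977×3.51 = 3.429 atm.
Adiabatic: P₂ = P₁(V₁/V₂)^γ = 0.977×3.51^(7/5) = 5.667 atm.

adiabatic: 5.67 atm; isothermal: 3.43 atm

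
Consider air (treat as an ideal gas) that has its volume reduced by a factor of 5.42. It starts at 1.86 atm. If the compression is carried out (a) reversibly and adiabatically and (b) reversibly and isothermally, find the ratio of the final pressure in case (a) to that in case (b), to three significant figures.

For a diatomic ideal gas γ = 7/5.
Isothermal: P_b = P₁(V₁/V₂) = 1.86×5.42.
Adiabatic: P_a = P₁(V₁/V₂)^γ = 1.86×5.42^(7/5).
P_a/P_b = (V₁/V₂)^(γ−1) = 5.42^(2/5) = 1.966.

P_adiabatic / P_isothermal ≈ 1.97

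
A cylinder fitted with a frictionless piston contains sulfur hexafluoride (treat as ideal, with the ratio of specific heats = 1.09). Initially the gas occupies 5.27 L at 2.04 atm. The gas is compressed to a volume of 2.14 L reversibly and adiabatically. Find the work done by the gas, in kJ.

P₂ = P₁(V₁/V₂)^γ = 2.04×(5.27/2.14)^(1.09) = 5.448 atm.
For a reversible adiabat, W_by_gas = (P₁V₁ − P₂V₂)/(γ−1).
W_by = (206700×0.00527 − 552000×0.00214) / (0.09) = -1023 J.

W ≈ -1.02 kJ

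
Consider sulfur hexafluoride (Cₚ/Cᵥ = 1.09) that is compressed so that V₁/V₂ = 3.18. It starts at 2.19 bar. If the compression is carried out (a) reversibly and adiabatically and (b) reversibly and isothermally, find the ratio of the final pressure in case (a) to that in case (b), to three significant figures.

Isothermal: P_b = P₁(V₁/V₂) = 2.19×3.18.
Adiabatic: P_a = P₁(V₁/V₂)^γ = 2.19×3.18^(1.09).
P_a/P_b = (V₁/V₂)^(γ−1) = 3.18^(0.09) = 1.11.

P_adiabatic / P_isothermal ≈ 1.11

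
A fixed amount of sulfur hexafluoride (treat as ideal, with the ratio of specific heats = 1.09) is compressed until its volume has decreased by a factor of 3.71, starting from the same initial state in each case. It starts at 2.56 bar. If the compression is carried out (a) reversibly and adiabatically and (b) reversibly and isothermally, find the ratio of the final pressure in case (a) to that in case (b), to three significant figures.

Isothermal: P_b = P₁(V₁/V₂) = 2.56×3.71.
Adiabatic: P_a = P₁(V₁/V₂)^γ = 2.56×3.71^(1.09).
P_a/P_b = (V₁/V₂)^(γ−1) = 3.71^(0.09) = 1.125.

P_adiabatic / P_isothermal ≈ 1.13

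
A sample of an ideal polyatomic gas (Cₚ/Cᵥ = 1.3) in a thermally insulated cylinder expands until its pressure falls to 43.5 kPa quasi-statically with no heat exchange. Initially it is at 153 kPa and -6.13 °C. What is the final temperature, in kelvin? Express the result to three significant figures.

T₂ ≈ 200 K

Along an adiabat T P^((1−γ)/γ) is constant, so T₂ = T₁ (P₂/P₁)^((γ−1)/γ).
T₁ = -6.13 °C = 267 K.
T₂ = 267 × (43.5/153)^(0.231) = 199.8 K.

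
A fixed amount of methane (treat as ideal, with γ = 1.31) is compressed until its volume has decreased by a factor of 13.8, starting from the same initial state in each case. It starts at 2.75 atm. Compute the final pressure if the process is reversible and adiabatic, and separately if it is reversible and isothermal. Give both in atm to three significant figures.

adiabatic: 85.6 atm; isothermal: 38.0 atm

Isothermal: P₂ = P₁(V₁/V₂) = 2.75×13.8 = 37.95 atm.
Adiabatic: P₂ = P₁(V₁/V₂)^γ = 2.75×13.8^(1.31) = 85.62 atm.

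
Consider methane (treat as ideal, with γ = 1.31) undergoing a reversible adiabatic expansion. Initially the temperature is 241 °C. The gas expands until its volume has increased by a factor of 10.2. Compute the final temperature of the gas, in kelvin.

T₂ ≈ 250 K

Adiabatic: T₁V₁^(γ−1) = T₂V₂^(γ−1) ⇒ T₂ = T₁ (V₁/V₂)^(γ−1).
T₁ = 241 °C = 514.1 K.
T₂ = 514.1 × (1/10.2)^(0.31) = 250.3 K.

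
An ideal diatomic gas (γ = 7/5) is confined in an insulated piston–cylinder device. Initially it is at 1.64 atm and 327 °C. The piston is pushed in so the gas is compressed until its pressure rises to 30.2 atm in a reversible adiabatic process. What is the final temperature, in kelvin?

T₂ ≈ 1380 K

Adiabatic: T₂/T₁ = (P₂/P₁)^((γ−1)/γ).
T₁ = 327 °C = 600.1 K.
T₂ = 600.1 × (30.2/1.64)^(2/7) = 1380 K.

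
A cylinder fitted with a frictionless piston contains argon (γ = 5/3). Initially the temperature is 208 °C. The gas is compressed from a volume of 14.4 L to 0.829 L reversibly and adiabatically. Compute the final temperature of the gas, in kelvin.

T₂ ≈ 3230 K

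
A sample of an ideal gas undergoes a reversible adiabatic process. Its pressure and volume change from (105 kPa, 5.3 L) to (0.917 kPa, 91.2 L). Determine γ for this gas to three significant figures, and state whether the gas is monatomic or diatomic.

PV^γ = const ⇒ γ = ln(P₂/P₁) / ln(V₁/V₂).
γ = ln(0.917/105) / ln(5.3/91.2) = 1.666.
γ ≈ 1.67 is close to 5/3, so the gas is monatomic.

γ ≈ 1.67; monatomic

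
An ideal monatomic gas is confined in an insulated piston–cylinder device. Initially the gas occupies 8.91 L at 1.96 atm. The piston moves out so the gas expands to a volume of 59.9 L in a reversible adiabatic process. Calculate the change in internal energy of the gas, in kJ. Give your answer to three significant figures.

γ = 5/3 for a monatomic ideal gas.
P₂ = P₁(V₁/V₂)^γ = 1.96×(8.91/59.9)^(5/3) = 0.08185 atm.
For a reversible adiabat, W_by_gas = (P₁V₁ − P₂V₂)/(γ−1).
W_by = (198600×0.00891 − 8293×0.0599) / (2/3) = 1909 J.
Q = 0 ⇒ ΔU = −W_by = -1909 J.

ΔU ≈ -1.91 kJ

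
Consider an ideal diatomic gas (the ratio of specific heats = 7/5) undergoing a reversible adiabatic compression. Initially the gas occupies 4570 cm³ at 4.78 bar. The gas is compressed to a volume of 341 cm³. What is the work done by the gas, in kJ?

P₂ = P₁(V₁/V₂)^γ = 4.78×(4570/341)^(7/5) = 180.9 bar.
For a reversible adiabat, W_by_gas = (P₁V₁ − P₂V₂)/(γ−1).
W_by = (478000×0.00457 − 1.809×10^7×0.000341) / (2/5) = -9961 J.

W ≈ -9.96 kJ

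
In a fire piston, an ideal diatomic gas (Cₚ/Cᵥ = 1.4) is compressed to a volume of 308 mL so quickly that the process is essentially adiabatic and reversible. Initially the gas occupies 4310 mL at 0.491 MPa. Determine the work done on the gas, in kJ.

P₂ = P₁(V₁/V₂)^γ = 0.491×(4310/308)^(1.4) = 19.74 MPa.
For a reversible adiabat, W_by_gas = (P₁V₁ − P₂V₂)/(γ−1).
W_by = (491000×0.00431 − 1.974×10^7×0.000308) / (0.4) = -9910 J.
W_on_gas = −W_by = 9910 J.

W ≈ 9.91 kJ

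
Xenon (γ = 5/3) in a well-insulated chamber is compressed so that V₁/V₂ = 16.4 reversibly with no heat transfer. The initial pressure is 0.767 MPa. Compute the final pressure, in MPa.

P₂ ≈ 81.2 MPa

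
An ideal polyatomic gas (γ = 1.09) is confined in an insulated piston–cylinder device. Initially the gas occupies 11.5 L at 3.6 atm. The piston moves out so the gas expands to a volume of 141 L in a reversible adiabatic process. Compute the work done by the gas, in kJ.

P₂ = P₁(V₁/V₂)^γ = 3.6×(11.5/141)^(1.09) = 0.2343 atm.
For a reversible adiabat, W_by_gas = (P₁V₁ − P₂V₂)/(γ−1).
W_by = (364800×0.0115 − 23740×0.141) / (0.09) = 9413 J.

W ≈ 9.41 kJ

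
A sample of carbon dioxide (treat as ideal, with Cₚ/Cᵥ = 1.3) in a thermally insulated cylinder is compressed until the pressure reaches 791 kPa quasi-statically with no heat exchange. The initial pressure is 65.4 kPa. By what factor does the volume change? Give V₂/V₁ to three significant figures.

From PV^γ = const, V₂/V₁ = (P₁/P₂)^(1/γ).
V₂/V₁ = (65.4/791)^(0.769) = 0.147.

V₂/V₁ ≈ 0.147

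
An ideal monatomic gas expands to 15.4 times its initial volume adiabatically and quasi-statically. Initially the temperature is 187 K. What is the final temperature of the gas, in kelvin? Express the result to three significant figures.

T₂ ≈ 30.2 K

Adiabatic: T₁V₁^(γ−1) = T₂V₂^(γ−1) ⇒ T₂ = T₁ (V₁/V₂)^(γ−1).
For a monatomic ideal gas γ = 5/3, so γ−1 = 2/3.
T₂ = 187 × (1/15.4)^(2/3) = 30.21 K.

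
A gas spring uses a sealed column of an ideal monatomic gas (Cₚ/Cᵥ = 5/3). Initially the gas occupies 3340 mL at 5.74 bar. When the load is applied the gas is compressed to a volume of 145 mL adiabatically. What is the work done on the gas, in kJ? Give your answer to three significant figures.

P₂ = P₁(V₁/V₂)^γ = 5.74×(3340/145)^(5/3) = 1070 bar.
For a reversible adiabat, W_by_gas = (P₁V₁ − P₂V₂)/(γ−1).
W_by = (574000×0.00334 − 1.07×10^8×0.000145) / (2/3) = -20410 J.
W_on_gas = −W_by = 20410 J.

W ≈ 20.4 kJ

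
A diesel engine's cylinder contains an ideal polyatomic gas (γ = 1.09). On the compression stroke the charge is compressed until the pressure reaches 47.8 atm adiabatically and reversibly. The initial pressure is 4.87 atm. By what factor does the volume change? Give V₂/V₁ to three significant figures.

V₂/V₁ ≈ 0.123

From PV^γ = const, V₂/V₁ = (P₁/P₂)^(1/γ).
V₂/V₁ = (4.87/47.8)^(0.917) = 0.123.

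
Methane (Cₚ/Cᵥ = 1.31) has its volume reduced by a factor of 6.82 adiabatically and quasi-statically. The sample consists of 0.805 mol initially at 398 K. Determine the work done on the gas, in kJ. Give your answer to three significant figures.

W ≈ 6.99 kJ

For a reversible adiabat TV^(γ−1) is constant, so T₂ = T₁ (V₁/V₂)^(γ−1).
T₂ = 398 × 6.82^(0.31) = 721.7 K.
Q = 0, so ΔU = W_on_gas = nCᵥΔT with Cᵥ = R/(γ−1) = 26.82 J/(mol·K).
ΔU = 0.805 × 26.82 × (721.7 − 398) = 6989 J.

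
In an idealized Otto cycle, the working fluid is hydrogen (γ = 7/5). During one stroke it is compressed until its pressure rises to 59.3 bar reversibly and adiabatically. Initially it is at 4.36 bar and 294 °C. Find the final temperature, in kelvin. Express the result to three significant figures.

Along an adiabat T P^((1−γ)/γ) is constant, so T₂ = T₁ (P₂/P₁)^((γ−1)/γ).
T₁ = 294 °C = 567.1 K.
T₂ = 567.1 × (59.3/4.36)^(2/7) = 1196 K.

T₂ ≈ 1200 K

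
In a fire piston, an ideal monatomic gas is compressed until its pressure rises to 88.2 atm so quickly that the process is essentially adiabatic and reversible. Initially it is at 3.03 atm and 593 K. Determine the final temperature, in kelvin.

T₂ ≈ 2280 K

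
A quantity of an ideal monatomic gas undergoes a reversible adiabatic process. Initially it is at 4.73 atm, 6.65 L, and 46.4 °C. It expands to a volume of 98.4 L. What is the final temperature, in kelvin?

T₂ ≈ 53.0 K

Adiabatic: T₁V₁^(γ−1) = T₂V₂^(γ−1) ⇒ T₂ = T₁ (V₁/V₂)^(γ−1).
γ = 5/3 for a monatomic ideal gas.
T₁ = 46.4 °C = 319.5 K.
T₂ = 319.5 × (6.65/98.4)^(2/3) = 53.02 K.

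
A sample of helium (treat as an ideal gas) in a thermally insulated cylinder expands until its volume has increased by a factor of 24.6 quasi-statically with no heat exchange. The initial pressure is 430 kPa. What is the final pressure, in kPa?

P₂ ≈ 2.07 kPa

Since PV^γ is constant along a reversible adiabat, P₂ = P₁ (V₁/V₂)^γ.
For a monatomic ideal gas γ = 5/3.
P₂ = 430 × (1/24.6)^(5/3) = 2.067 kPa.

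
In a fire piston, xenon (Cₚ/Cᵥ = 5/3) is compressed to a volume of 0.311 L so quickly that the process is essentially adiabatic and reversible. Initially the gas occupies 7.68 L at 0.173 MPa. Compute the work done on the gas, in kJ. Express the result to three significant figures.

W ≈ 14.9 kJ

P₂ = P₁(V₁/V₂)^γ = 0.173×(7.68/0.311)^(5/3) = 36.23 MPa.
For a reversible adiabat, W_by_gas = (P₁V₁ − P₂V₂)/(γ−1).
W_by = (173000×0.00768 − 3.623×10^7×0.000311) / (2/3) = -14910 J.
W_on_gas = −W_by = 14910 J.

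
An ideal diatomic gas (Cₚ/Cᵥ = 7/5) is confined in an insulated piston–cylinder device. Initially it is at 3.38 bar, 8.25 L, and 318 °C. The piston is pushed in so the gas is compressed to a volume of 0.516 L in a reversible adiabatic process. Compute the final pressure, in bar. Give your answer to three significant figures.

Since PV^γ is constant along a reversible adiabat, P₂ = P₁ (V₁/V₂)^γ.
P₂ = 3.38 × (8.25/0.516)^(7/5) = 163.8 bar.

P₂ ≈ 164 bar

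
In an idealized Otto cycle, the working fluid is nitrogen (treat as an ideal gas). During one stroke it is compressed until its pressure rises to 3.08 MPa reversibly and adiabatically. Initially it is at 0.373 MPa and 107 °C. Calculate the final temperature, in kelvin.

T₂ ≈ 695 K

Adiabatic: T₂/T₁ = (P₂/P₁)^((γ−1)/γ).
For a diatomic ideal gas γ = 7/5, so (γ−1)/γ = 2/7.
T₁ = 107 °C = 380.1 K.
T₂ = 380.1 × (3.08/0.373)^(2/7) = 694.9 K.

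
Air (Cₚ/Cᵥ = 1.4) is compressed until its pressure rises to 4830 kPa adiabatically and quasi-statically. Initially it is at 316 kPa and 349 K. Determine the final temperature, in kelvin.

Adiabatic: T₂/T₁ = (P₂/P₁)^((γ−1)/γ).
T₂ = 349 × (4830/316)^(0.286) = 760.7 K.

T₂ ≈ 761 K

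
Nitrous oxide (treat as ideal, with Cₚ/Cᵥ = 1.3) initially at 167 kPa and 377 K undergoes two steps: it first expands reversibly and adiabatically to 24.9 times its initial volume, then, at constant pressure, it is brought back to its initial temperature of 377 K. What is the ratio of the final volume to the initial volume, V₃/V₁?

V₃/V₁ ≈ 65.3

Adiabatic step: V₂/V₁ = 24.9; T₂ = T₁·(1/24.9)^(0.3) = 143.7 K.
Isobaric step: V₃/V₂ = T₃/T₂ = 377/143.7.
V₃/V₁ = (V₂/V₁)(V₃/V₂) = 24.9 × (377/143.7) = 65.32.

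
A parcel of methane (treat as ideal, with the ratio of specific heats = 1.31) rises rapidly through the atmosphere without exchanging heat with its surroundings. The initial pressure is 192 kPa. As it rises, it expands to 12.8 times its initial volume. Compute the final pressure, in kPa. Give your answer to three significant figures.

P₂ ≈ 6.81 kPa

Adiabatic: P₁V₁^γ = P₂V₂^γ ⇒ P₂ = P₁ (V₁/V₂)^γ.
P₂ = 192 × (1/12.8)^(1.31) = 6.805 kPa.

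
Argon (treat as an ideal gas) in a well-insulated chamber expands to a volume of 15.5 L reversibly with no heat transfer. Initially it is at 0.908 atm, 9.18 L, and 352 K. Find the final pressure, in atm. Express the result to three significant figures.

Adiabatic: P₁V₁^γ = P₂V₂^γ ⇒ P₂ = P₁ (V₁/V₂)^γ.
γ = 5/3 for a monatomic ideal gas.
P₂ = 0.908 × (9.18/15.5)^(5/3) = 0.3793 atm.

P₂ ≈ 0.379 atm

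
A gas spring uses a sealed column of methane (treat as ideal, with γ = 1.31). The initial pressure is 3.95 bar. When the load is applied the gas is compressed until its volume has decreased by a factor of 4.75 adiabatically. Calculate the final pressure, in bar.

Adiabatic: P₁V₁^γ = P₂V₂^γ ⇒ P₂ = P₁ (V₁/V₂)^γ.
P₂ = 3.95 × 4.75^(1.31) = 30.41 bar.

P₂ ≈ 30.4 bar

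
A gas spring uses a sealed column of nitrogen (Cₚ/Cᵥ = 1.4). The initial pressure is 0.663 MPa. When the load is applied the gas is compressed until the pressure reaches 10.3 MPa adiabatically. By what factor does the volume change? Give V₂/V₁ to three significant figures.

V₂/V₁ ≈ 0.141

From PV^γ = const, V₂/V₁ = (P₁/P₂)^(1/γ).
V₂/V₁ = (0.663/10.3)^(0.714) = 0.1409.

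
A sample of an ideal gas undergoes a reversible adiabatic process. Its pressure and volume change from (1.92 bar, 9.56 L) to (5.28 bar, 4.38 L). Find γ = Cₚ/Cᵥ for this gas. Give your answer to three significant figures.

PV^γ = const ⇒ γ = ln(P₂/P₁) / ln(V₁/V₂).
γ = ln(5.28/1.92) / ln(9.56/4.38) = 1.296.

γ ≈ 1.30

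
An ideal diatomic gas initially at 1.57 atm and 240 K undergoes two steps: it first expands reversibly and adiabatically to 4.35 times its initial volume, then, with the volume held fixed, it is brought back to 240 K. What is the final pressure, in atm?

For a diatomic ideal gas γ = 7/5.
Adiabatic step (PV^γ = const): P₂ = 1.57×(1/4.35)^(7/5) = 0.2005 atm; T₂ = 240×(1/4.35)^(2/5) = 133.3 K.
Isochoric: P₃ = P₂(T₃/T₂) = 0.2005 × (240/133.3) = 0.3609 atm.

P₃ ≈ 0.361 atm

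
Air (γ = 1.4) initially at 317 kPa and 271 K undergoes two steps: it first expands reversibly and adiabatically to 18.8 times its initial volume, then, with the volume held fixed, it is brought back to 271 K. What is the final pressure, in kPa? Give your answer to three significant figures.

Adiabatic step (PV^γ = const): P₂ = 317×(1/18.8)^(1.4) = 5.215 kPa; T₂ = 271×(1/18.8)^(0.4) = 83.81 K.
Isochoric: P₃ = P₂(T₃/T₂) = 5.215 × (271/83.81) = 16.86 kPa.

P₃ ≈ 16.9 kPa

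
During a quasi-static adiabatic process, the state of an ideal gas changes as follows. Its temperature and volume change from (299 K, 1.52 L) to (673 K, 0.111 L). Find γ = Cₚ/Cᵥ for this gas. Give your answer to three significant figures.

γ ≈ 1.31

TV^(γ−1) = const ⇒ γ − 1 = ln(T₂/T₁) / ln(V₁/V₂).
γ = 1 + ln(673/299) / ln(1.52/0.111) = 1.31.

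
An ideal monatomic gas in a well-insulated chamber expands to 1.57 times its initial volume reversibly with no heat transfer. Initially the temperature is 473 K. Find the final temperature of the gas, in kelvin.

T₂ ≈ 350 K

For a reversible adiabat TV^(γ−1) is constant, so T₂ = T₁ (V₁/V₂)^(γ−1).
For a monatomic ideal gas γ = 5/3, so γ−1 = 2/3.
T₂ = 473 × (1/1.57)^(2/3) = 350.2 K.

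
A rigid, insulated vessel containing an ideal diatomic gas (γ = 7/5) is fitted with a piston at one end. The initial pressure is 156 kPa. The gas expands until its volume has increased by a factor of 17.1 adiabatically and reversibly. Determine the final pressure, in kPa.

Adiabatic: P₁V₁^γ = P₂V₂^γ ⇒ P₂ = P₁ (V₁/V₂)^γ.
P₂ = 156 × (1/17.1)^(7/5) = 2.93 kPa.

P₂ ≈ 2.93 kPa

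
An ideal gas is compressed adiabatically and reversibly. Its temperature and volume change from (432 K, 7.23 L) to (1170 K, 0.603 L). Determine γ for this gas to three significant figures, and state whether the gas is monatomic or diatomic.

γ ≈ 1.40; diatomic

TV^(γ−1) = const ⇒ γ − 1 = ln(T₂/T₁) / ln(V₁/V₂).
γ = 1 + ln(1170/432) / ln(7.23/0.603) = 1.401.
γ ≈ 1.40 is close to 7/5, so the gas is diatomic.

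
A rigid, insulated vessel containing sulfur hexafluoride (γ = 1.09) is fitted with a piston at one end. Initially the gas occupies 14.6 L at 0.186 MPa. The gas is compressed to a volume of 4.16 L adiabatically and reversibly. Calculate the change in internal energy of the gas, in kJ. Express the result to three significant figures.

P₂ = P₁(V₁/V₂)^γ = 0.186×(14.6/4.16)^(1.09) = 0.7309 MPa.
For a reversible adiabat, W_by_gas = (P₁V₁ − P₂V₂)/(γ−1).
W_by = (186000×0.0146 − 730900×0.00416) / (0.09) = -3610 J.
Q = 0 ⇒ ΔU = −W_by = 3610 J.

ΔU ≈ 3.61 kJ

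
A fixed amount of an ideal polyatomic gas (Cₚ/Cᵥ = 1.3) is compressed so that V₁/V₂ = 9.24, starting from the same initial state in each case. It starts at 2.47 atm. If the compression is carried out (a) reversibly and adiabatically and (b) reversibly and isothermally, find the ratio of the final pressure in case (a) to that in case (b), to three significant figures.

Isothermal: P_b = P₁(V₁/V₂) = 2.47×9.24.
Adiabatic: P_a = P₁(V₁/V₂)^γ = 2.47×9.24^(1.3).
P_a/P_b = (V₁/V₂)^(γ−1) = 9.24^(0.3) = 1.949.

P_adiabatic / P_isothermal ≈ 1.95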